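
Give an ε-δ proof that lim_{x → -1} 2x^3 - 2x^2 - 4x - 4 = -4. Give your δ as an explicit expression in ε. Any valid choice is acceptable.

δ = min(2, ε/30)

Fix ε > 0. We want δ > 0 such that 0 < |x + 1| < δ implies |(2x^3 - 2x^2 - 4x - 4) + 4| < ε.
(2x^3 - 2x^2 - 4x - 4) + 4 = 2x^3 - 2x^2 - 4x = (x + 1)(2x^2 - 4x).
So |(2x^3 - 2x^2 - 4x - 4) + 4| = |x + 1|·|2x^2 - 4x|.
Require δ ≤ 2. Then |x + 1| < 2 gives |x| < 3, and by the triangle inequality |2x^2 - 4x| ≤ 2·3^2 + 4·3 = 30.
Hence |(2x^3 - 2x^2 - 4x - 4) + 4| ≤ 30|x + 1| < ε provided |x + 1| < ε/30.
Choosing δ = min(2, ε/30) ensures both conditions, hence |(2x^3 - 2x^2 - 4x - 4) + 4| < ε.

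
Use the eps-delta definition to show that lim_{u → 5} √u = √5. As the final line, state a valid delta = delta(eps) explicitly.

Fix eps > 0. We want delta > 0 such that 0 < |u − 5| < delta implies |√u − √5| < eps.
Multiplying by the conjugate, |√u − √5| = |u − 5|/(√u + √5).
Restrict delta ≤ 5 so that |u − 5| < 5 forces u > 0, and then √u + √5 > √5.
Hence |√u − √5| < |u − 5|/√5, which is < eps once |u − 5| < √5·eps.
Take delta = min(5, √5·eps). If 0 < |u − 5| < delta then u > 0 and |√u − √5| < |u − 5|/√5 < eps.

delta = min(5, √5·eps)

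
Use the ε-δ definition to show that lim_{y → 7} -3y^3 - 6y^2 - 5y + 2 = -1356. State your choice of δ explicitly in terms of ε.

δ = min(1, ε/602)

Let ε > 0 be given. We want δ > 0 such that 0 < |y − 7| < δ implies |(-3y^3 - 6y^2 - 5y + 2) + 1356| < ε.
(-3y^3 - 6y^2 - 5y + 2) + 1356 = -3y^3 - 6y^2 - 5y + 1358 = (y − 7)(-3y^2 - 27y - 194).
So |(-3y^3 - 6y^2 - 5y + 2) + 1356| = |y − 7|·|-3y^2 - 27y - 194|.
Assume first that |y − 7| < 1, so |y| < 8. Then |-3y^2 - 27y - 194| ≤ 3·8^2 + 27·8 + 194 = 602.
Hence |(-3y^3 - 6y^2 - 5y + 2) + 1356| ≤ 602|y − 7| < ε provided |y − 7| < ε/602.
Take δ = min(1, ε/602). Then 0 < |y − 7| < δ gives both |y − 7| < 1 and |y − 7| < ε/602, so |(-3y^3 - 6y^2 - 5y + 2) + 1356| < ε.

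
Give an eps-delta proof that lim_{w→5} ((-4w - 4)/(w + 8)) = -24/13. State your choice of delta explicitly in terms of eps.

delta = min(13/2, (169/56)eps)

Let eps > 0. We want delta > 0 with 0 < |w − 5| < delta ⇒ |(-4w - 4)/(w + 8) + 24/13| < eps.
Combining over a common denominator, (-4w - 4)/(w + 8) + 24/13 = [(-4w - 4)·13 − (-24)·(w + 8)] / [13·(w + 8)] = -28(w − 5) / (13(w + 8)).
So |(-4w - 4)/(w + 8) + 24/13| = 28|w − 5| / (13·|w + 8|).
Restrict delta ≤ 13/2. Then |w − 5| < 13/2 gives |w + 8| = |(w − 5) + 13| ≥ 13 − 13/2 = 13/2.
Hence |(-4w - 4)/(w + 8) + 24/13| < 28|w − 5|/(13·(13/2)) = (56/169)|w − 5|, which is < eps once |w − 5| < (169/56)eps.
Take delta = min(13/2, (169/56)eps). Then 0 < |w − 5| < delta forces both bounds, so |(-4w - 4)/(w + 8) + 24/13| < eps.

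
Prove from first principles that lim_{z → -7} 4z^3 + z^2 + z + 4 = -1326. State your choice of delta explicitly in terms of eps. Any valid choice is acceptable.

Suppose eps > 0. We want delta > 0 such that 0 < |z + 7| < delta implies |(4z^3 + z^2 + z + 4) + 1326| < eps.
(4z^3 + z^2 + z + 4) + 1326 = 4z^3 + z^2 + z + 1330 = (z + 7)(4z^2 - 27z + 190).
So |(4z^3 + z^2 + z + 4) + 1326| = |z + 7|·|4z^2 - 27z + 190|.
Assume first that |z + 7| < 2, so |z| < 9. Then |4z^2 - 27z + 190| ≤ 4·9^2 + 27·9 + 190 = 757.
Hence |(4z^3 + z^2 + z + 4) + 1326| ≤ 757|z + 7| < eps provided |z + 7| < eps/757.
Choosing delta = min(2, eps/757) ensures both conditions, hence |(4z^3 + z^2 + z + 4) + 1326| < eps.

delta = min(2, eps/757)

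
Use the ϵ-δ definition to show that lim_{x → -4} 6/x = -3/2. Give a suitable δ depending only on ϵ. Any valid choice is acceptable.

δ = min(2, (4/3)ϵ)

Suppose ϵ > 0. We seek δ > 0 such that 0 < |x + 4| < δ implies |6/x + 3/2| < ϵ.
|6/x + 3/2| = 6·|-4 − x|/(4·|x|) = 6|x + 4|/(4|x|).
Require δ ≤ 2 so that |x| > 4 − 2 = 2, hence 4|x| > 8.
Then |6/x + 3/2| < 6|x + 4|/8, which is < ϵ when |x + 4| < (4/3)ϵ.
Take δ = min(2, (4/3)ϵ). Then 0 < |x + 4| < δ gives both |x + 4| < 2 and |x + 4| < (4/3)ϵ, so |6/x + 3/2| < ϵ.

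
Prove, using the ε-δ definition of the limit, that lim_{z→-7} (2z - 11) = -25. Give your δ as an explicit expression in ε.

Let ε > 0 be given. We need δ > 0 so that 0 < |z + 7| < δ implies |(2z - 11) + 25| < ε.
Since (2z - 11) + 25 = 2(z + 7), we have |(2z - 11) + 25| = 2|z + 7|.
Thus it suffices that |z + 7| < ε/2.
Take δ = ε/2. If 0 < |z + 7| < δ then |(2z - 11) + 25| = 2|z + 7| < 2·(ε/2) = ε.

δ = ε/2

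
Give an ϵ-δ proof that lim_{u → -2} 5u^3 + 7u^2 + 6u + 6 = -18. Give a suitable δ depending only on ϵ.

δ = min(1, ϵ/66)

Fix ϵ > 0. We want δ > 0 such that 0 < |u + 2| < δ implies |(5u^3 + 7u^2 + 6u + 6) + 18| < ϵ.
(5u^3 + 7u^2 + 6u + 6) + 18 = 5u^3 + 7u^2 + 6u + 24 = (u + 2)(5u^2 - 3u + 12).
So |(5u^3 + 7u^2 + 6u + 6) + 18| = |u + 2|·|5u^2 - 3u + 12|.
Require δ ≤ 1. Then |u + 2| < 1 gives |u| < 3, and by the triangle inequality |5u^2 - 3u + 12| ≤ 5·3^2 + 3·3 + 12 = 66.
Hence |(5u^3 + 7u^2 + 6u + 6) + 18| ≤ 66|u + 2| < ϵ provided |u + 2| < ϵ/66.
Take δ = min(1, ϵ/66). Then 0 < |u + 2| < δ gives both |u + 2| < 1 and |u + 2| < ϵ/66, so |(5u^3 + 7u^2 + 6u + 6) + 18| < ϵ.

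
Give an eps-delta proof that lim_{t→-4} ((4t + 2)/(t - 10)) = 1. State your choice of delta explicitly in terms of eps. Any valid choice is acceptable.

Let eps > 0 be given. We want delta > 0 with 0 < |t + 4| < delta ⇒ |(4t + 2)/(t - 10) − 1| < eps.
Combining over a common denominator, (4t + 2)/(t - 10) − 1 = [(4t + 2)·(-14) − (-14)·(t - 10)] / [(-14)·(t - 10)] = -42(t + 4) / ((-14)(t - 10)).
So |(4t + 2)/(t - 10) − 1| = 42|t + 4| / (14·|t − 10|).
Require delta ≤ 7, so |t − 10| ≥ |-14| − |t + 4| > 14 − 7 = 7.
Hence |(4t + 2)/(t - 10) − 1| < 42|t + 4|/(14·7) = (3/7)|t + 4|, which is < eps once |t + 4| < (7/3)eps.
Take delta = min(7, (7/3)eps). Then 0 < |t + 4| < delta forces both bounds, so |(4t + 2)/(t - 10) − 1| < eps.

delta = min(7, (7/3)eps)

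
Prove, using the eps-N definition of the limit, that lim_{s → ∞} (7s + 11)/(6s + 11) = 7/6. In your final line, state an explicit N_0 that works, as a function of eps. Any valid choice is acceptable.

N_0 = (11/36)/eps

Suppose eps > 0. We seek N_0 > 0 such that s > N_0 implies |(7s + 11)/(6s + 11) − (7/6)| < eps.
(7s + 11)/(6s + 11) − (7/6) = (6(7s + 11) − 7(6s + 11)) / (6(6s + 11)) = -11/(6(6s + 11)).
For s > 0 we have 6s + 11 > 6s, so |(7s + 11)/(6s + 11) − (7/6)| = 11/(6(6s + 11)) < 11/(6·6s) = (11/36)/s.
Thus |(7s + 11)/(6s + 11) − (7/6)| < eps whenever s > (11/36)/eps.
Take N_0 = (11/36)/eps. If s > N_0 then |(7s + 11)/(6s + 11) − (7/6)| < (11/36)/s < eps.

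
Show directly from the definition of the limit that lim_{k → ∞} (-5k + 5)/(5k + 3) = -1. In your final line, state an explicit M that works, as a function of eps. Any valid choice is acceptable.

M = (8/5)/eps

Fix eps > 0. For k ≥ 1, |(-5k + 5)/(5k + 3) + 1| = |40|/(5(5k + 3)) = 40/(5(5k + 3)).
Since 5k + 3 ≥ 5k for k ≥ 1, this is ≤ 40/(5·5k) = (8/5)/k.
So |(-5k + 5)/(5k + 3) + 1| < eps whenever k > (8/5)/eps.
Take M = (8/5)/eps. If k > M then |(-5k + 5)/(5k + 3) + 1| ≤ (8/5)/k < eps.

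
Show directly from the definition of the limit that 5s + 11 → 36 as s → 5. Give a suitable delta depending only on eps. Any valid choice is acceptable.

delta = eps/5

Suppose eps > 0. We need delta > 0 so that 0 < |s − 5| < delta implies |(5s + 11) − 36| < eps.
|(5s + 11) − 36| = |5s - 25| = 5|s − 5|.
So 5|s − 5| < eps exactly when |s − 5| < eps/5.
Take delta = eps/5. If 0 < |s − 5| < delta then |(5s + 11) − 36| = 5|s − 5| < 5·(eps/5) = eps.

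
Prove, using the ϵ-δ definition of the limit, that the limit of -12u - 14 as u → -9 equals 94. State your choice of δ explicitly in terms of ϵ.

δ = ϵ/12

Let ϵ > 0 be given. We need δ > 0 so that 0 < |u + 9| < δ implies |(-12u - 14) − 94| < ϵ.
Since (-12u - 14) − 94 = -12(u + 9), we have |(-12u - 14) − 94| = 12|u + 9|.
So 12|u + 9| < ϵ exactly when |u + 9| < ϵ/12.
Take δ = ϵ/12. If 0 < |u + 9| < δ then |(-12u - 14) − 94| = 12|u + 9| < 12·(ϵ/12) = ϵ.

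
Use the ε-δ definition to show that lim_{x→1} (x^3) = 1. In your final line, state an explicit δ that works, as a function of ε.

δ = min(1, ε/7)

Suppose ε > 0. We seek δ > 0 with 0 < |x − 1| < δ ⇒ |x^3 − 1| < ε.
Factor: x^3 − 1 = (x − 1)(x^2 + x + 1), so |x^3 − 1| = |x − 1|·|x^2 + x + 1|.
Impose δ ≤ 1 so that |x| < 2; then |x^2 + x + 1| ≤ 7.
Hence |x^3 − 1| ≤ 7|x − 1|, which is < ε once |x − 1| < ε/7.
Take δ = min(1, ε/7). If 0 < |x − 1| < δ then both bounds hold and |x^3 − 1| ≤ 7|x − 1| < 7·(ε/7) = ε.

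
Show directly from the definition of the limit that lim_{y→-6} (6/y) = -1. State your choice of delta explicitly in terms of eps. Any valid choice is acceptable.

delta = min(3, 3eps)

Suppose eps > 0. We seek delta > 0 such that 0 < |y + 6| < delta implies |6/y + 1| < eps.
|6/y + 1| = 6·|-6 − y|/(6·|y|) = 6|y + 6|/(6|y|).
Restrict delta ≤ 3. Then |y + 6| < 3 gives |y| > 3, so 6|y| > 18.
Then |6/y + 1| < 6|y + 6|/18, which is < eps when |y + 6| < 3eps.
Take delta = min(3, 3eps). Then 0 < |y + 6| < delta gives both |y + 6| < 3 and |y + 6| < 3eps, so |6/y + 1| < eps.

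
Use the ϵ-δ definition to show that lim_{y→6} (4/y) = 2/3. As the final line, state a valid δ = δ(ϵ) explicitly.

δ = min(3, (9/2)ϵ)

Fix ϵ > 0. We seek δ > 0 such that 0 < |y − 6| < δ implies |4/y − (2/3)| < ϵ.
|4/y − (2/3)| = 4·|6 − y|/(6·|y|) = 4|y − 6|/(6|y|).
Restrict δ ≤ 3. Then |y − 6| < 3 gives |y| > 3, so 6|y| > 18.
Then |4/y − (2/3)| < 4|y − 6|/18, which is < ϵ when |y − 6| < (9/2)ϵ.
Take δ = min(3, (9/2)ϵ). Then 0 < |y − 6| < δ gives both |y − 6| < 3 and |y − 6| < (9/2)ϵ, so |4/y − (2/3)| < ϵ.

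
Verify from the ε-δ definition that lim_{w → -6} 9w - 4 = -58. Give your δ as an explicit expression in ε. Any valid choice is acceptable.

δ = ε/9

Let ε > 0. We need δ > 0 so that 0 < |w + 6| < δ implies |(9w - 4) + 58| < ε.
|(9w - 4) + 58| = |9w + 54| = 9|w + 6|.
Thus it suffices that |w + 6| < ε/9.
Choosing δ = ε/9 gives |(9w - 4) + 58| = 9|w + 6| < ε whenever |w + 6| < δ.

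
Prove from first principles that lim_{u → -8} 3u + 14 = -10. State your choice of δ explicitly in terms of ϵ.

δ = ϵ/3

Let ϵ > 0 be given. We need δ > 0 so that 0 < |u + 8| < δ implies |(3u + 14) + 10| < ϵ.
|(3u + 14) + 10| = |3u + 24| = 3|u + 8|.
Thus it suffices that |u + 8| < ϵ/3.
Choosing δ = ϵ/3 gives |(3u + 14) + 10| = 3|u + 8| < ϵ whenever |u + 8| < δ.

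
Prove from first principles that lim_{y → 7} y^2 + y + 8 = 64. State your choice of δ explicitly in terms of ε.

Let ε > 0. We want δ > 0 such that 0 < |y − 7| < δ implies |(y^2 + y + 8) − 64| < ε.
(y^2 + y + 8) − 64 = y^2 + y - 56 = (y − 7)(y + 8).
So |(y^2 + y + 8) − 64| = |y − 7|·|y + 8|.
Assume first that |y − 7| < 1, so |y| < 8. Then |y + 8| ≤ 8 + 8 = 16.
Hence |(y^2 + y + 8) − 64| ≤ 16|y − 7| < ε provided |y − 7| < ε/16.
Take δ = min(1, ε/16). Then 0 < |y − 7| < δ gives both |y − 7| < 1 and |y − 7| < ε/16, so |(y^2 + y + 8) − 64| < ε.

δ = min(1, ε/16)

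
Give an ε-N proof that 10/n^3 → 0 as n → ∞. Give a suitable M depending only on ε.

M = (10/ε)^{1/3}

Let ε > 0. For n ≥ 1, |10/n^3 − 0| = 10/n^3.
10/n^3 < ε ⇔ n^3 > 10/ε ⇔ n > (10/ε)^{1/3}.
Take M = (10/ε)^{1/3}. Then n > M implies 10/n^3 < ε.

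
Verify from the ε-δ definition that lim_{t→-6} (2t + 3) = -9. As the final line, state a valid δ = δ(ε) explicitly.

Fix ε > 0. We need δ > 0 so that 0 < |t + 6| < δ implies |(2t + 3) + 9| < ε.
|(2t + 3) + 9| = |2t + 12| = 2|t + 6|.
So 2|t + 6| < ε exactly when |t + 6| < ε/2.
Choosing δ = ε/2 gives |(2t + 3) + 9| = 2|t + 6| < ε whenever |t + 6| < δ.

δ = ε/2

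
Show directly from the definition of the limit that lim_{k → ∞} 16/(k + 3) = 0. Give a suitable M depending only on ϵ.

M = 16/ϵ

Fix ϵ > 0. For k ≥ 1, |16/(k + 3) − 0| = 16/(k + 3) ≤ 16/k.
We need 16/k < ϵ, i.e. k > 16/ϵ.
Take M = 16/ϵ. If k > M then |16/(k + 3)| ≤ 16/k < ϵ.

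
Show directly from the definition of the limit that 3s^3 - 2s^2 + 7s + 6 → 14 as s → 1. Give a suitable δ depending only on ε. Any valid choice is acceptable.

δ = min(1, ε/22)

Suppose ε > 0. We want δ > 0 such that 0 < |s − 1| < δ implies |(3s^3 - 2s^2 + 7s + 6) − 14| < ε.
(3s^3 - 2s^2 + 7s + 6) − 14 = 3s^3 - 2s^2 + 7s - 8 = (s − 1)(3s^2 + s + 8).
So |(3s^3 - 2s^2 + 7s + 6) − 14| = |s − 1|·|3s^2 + s + 8|.
Assume first that |s − 1| < 1, so |s| < 2. Then |3s^2 + s + 8| ≤ 3·2^2 + 2 + 8 = 22.
Hence |(3s^3 - 2s^2 + 7s + 6) − 14| ≤ 22|s − 1| < ε provided |s − 1| < ε/22.
Choosing δ = min(1, ε/22) ensures both conditions, hence |(3s^3 - 2s^2 + 7s + 6) − 14| < ε.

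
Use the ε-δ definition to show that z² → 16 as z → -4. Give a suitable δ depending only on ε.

Let ε > 0. We seek δ > 0 with 0 < |z + 4| < δ ⇒ |z² − 16| < ε.
Factor: z² − 16 = (z + 4)(z - 4), so |z² − 16| = |z + 4|·|z - 4|.
Restrict δ ≤ 2. Then |z + 4| < 2 gives |z| < 6, so by the triangle inequality |z - 4| ≤ 6 + 4 = 10.
Hence |z² − 16| ≤ 10|z + 4|, which is < ε once |z + 4| < ε/10.
Take δ = min(2, ε/10). If 0 < |z + 4| < δ then both bounds hold and |z² − 16| ≤ 10|z + 4| < 10·(ε/10) = ε.

δ = min(2, ε/10)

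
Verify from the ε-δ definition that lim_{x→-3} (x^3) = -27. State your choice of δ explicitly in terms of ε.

δ = min(1, ε/37)

Let ε > 0 be given. We seek δ > 0 with 0 < |x + 3| < δ ⇒ |x^3 + 27| < ε.
Factor: x^3 + 27 = (x + 3)(x^2 - 3x + 9), so |x^3 + 27| = |x + 3|·|x^2 - 3x + 9|.
Restrict δ ≤ 1. Then |x + 3| < 1 gives |x| < 4, so by the triangle inequality |x^2 - 3x + 9| ≤ 4^2 + 3·4 + 9 = 37.
Hence |x^3 + 27| ≤ 37|x + 3|, which is < ε once |x + 3| < ε/37.
Take δ = min(1, ε/37). If 0 < |x + 3| < δ then both bounds hold and |x^3 + 27| ≤ 37|x + 3| < 37·(ε/37) = ε.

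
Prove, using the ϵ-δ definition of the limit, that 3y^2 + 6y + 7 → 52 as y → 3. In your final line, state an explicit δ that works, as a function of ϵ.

δ = min(1, ϵ/27)

Let ϵ > 0. We want δ > 0 such that 0 < |y − 3| < δ implies |(3y^2 + 6y + 7) − 52| < ϵ.
(3y^2 + 6y + 7) − 52 = 3y^2 + 6y - 45 = (y − 3)(3y + 15).
So |(3y^2 + 6y + 7) − 52| = |y − 3|·|3y + 15|.
Require δ ≤ 1. Then |y − 3| < 1 gives |y| < 4, and by the triangle inequality |3y + 15| ≤ 3·4 + 15 = 27.
Hence |(3y^2 + 6y + 7) − 52| ≤ 27|y − 3| < ϵ provided |y − 3| < ϵ/27.
Choosing δ = min(1, ϵ/27) ensures both conditions, hence |(3y^2 + 6y + 7) − 52| < ϵ.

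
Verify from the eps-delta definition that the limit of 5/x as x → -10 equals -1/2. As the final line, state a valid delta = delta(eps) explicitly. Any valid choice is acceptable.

Suppose eps > 0. We seek delta > 0 such that 0 < |x + 10| < delta implies |5/x + 1/2| < eps.
|5/x + 1/2| = 5·|-10 − x|/(10·|x|) = 5|x + 10|/(10|x|).
Require delta ≤ 5 so that |x| > 10 − 5 = 5, hence 10|x| > 50.
Then |5/x + 1/2| < 5|x + 10|/50, which is < eps when |x + 10| < 10eps.
Take delta = min(5, 10eps). Then 0 < |x + 10| < delta gives both |x + 10| < 5 and |x + 10| < 10eps, so |5/x + 1/2| < eps.

delta = min(5, 10eps)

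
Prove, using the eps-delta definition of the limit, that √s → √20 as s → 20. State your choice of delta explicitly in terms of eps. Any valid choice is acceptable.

delta = min(20, √20·eps)

Fix eps > 0. We want delta > 0 such that 0 < |s − 20| < delta implies |√s − √20| < eps.
Rationalise: √s − √20 = (s − 20)/(√s + √20), so |√s − √20| = |s − 20|/(√s + √20).
Restrict delta ≤ 20 so that |s − 20| < 20 forces s > 0, and then √s + √20 > √20.
Hence |√s − √20| < |s − 20|/√20, which is < eps once |s − 20| < √20·eps.
Take delta = min(20, √20·eps). If 0 < |s − 20| < delta then s > 0 and |√s − √20| < |s − 20|/√20 < eps.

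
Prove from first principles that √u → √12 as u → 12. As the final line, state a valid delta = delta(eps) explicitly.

delta = min(12, √12·eps)

Let eps > 0. We want delta > 0 such that 0 < |u − 12| < delta implies |√u − √12| < eps.
Multiplying by the conjugate, |√u − √12| = |u − 12|/(√u + √12).
Restrict delta ≤ 12 so that |u − 12| < 12 forces u > 0, and then √u + √12 > √12.
Hence |√u − √12| < |u − 12|/√12, which is < eps once |u − 12| < √12·eps.
Take delta = min(12, √12·eps). If 0 < |u − 12| < delta then u > 0 and |√u − √12| < |u − 12|/√12 < eps.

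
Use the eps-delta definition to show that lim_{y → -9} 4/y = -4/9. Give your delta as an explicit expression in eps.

delta = min(9/2, (81/8)eps)

Suppose eps > 0. We seek delta > 0 such that 0 < |y + 9| < delta implies |4/y + 4/9| < eps.
|4/y + 4/9| = 4·|-9 − y|/(9·|y|) = 4|y + 9|/(9|y|).
Require delta ≤ 9/2 so that |y| > 9 − 9/2 = 9/2, hence 9|y| > 81/2.
Then |4/y + 4/9| < 4|y + 9|/(81/2), which is < eps when |y + 9| < (81/8)eps.
Take delta = min(9/2, (81/8)eps). Then 0 < |y + 9| < delta gives both |y + 9| < 9/2 and |y + 9| < (81/8)eps, so |4/y + 4/9| < eps.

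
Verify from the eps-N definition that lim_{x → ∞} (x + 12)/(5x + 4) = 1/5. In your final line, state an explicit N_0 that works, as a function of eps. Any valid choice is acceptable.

N_0 = (56/25)/eps

Fix eps > 0. We seek N_0 > 0 such that x > N_0 implies |(x + 12)/(5x + 4) − (1/5)| < eps.
(x + 12)/(5x + 4) − (1/5) = (5(x + 12) − (5x + 4)) / (5(5x + 4)) = 56/(5(5x + 4)).
For x > 0 we have 5x + 4 > 5x, so |(x + 12)/(5x + 4) − (1/5)| = 56/(5(5x + 4)) < 56/(5·5x) = (56/25)/x.
Thus |(x + 12)/(5x + 4) − (1/5)| < eps whenever x > (56/25)/eps.
Take N_0 = (56/25)/eps. If x > N_0 then |(x + 12)/(5x + 4) − (1/5)| < (56/25)/x < eps.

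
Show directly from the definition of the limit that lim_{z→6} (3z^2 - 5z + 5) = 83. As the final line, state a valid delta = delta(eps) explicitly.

Let eps > 0. We want delta > 0 such that 0 < |z − 6| < delta implies |(3z^2 - 5z + 5) − 83| < eps.
(3z^2 - 5z + 5) − 83 = 3z^2 - 5z - 78 = (z − 6)(3z + 13).
So |(3z^2 - 5z + 5) − 83| = |z − 6|·|3z + 13|.
Assume first that |z − 6| < 1, so |z| < 7. Then |3z + 13| ≤ 3·7 + 13 = 34.
Hence |(3z^2 - 5z + 5) − 83| ≤ 34|z − 6| < eps provided |z − 6| < eps/34.
Take delta = min(1, eps/34). Then 0 < |z − 6| < delta gives both |z − 6| < 1 and |z − 6| < eps/34, so |(3z^2 - 5z + 5) − 83| < eps.

delta = min(1, eps/34)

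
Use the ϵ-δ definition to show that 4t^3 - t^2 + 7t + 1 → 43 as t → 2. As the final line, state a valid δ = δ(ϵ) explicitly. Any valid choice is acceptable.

Fix ϵ > 0. We want δ > 0 such that 0 < |t − 2| < δ implies |(4t^3 - t^2 + 7t + 1) − 43| < ϵ.
(4t^3 - t^2 + 7t + 1) − 43 = 4t^3 - t^2 + 7t - 42 = (t − 2)(4t^2 + 7t + 21).
So |(4t^3 - t^2 + 7t + 1) − 43| = |t − 2|·|4t^2 + 7t + 21|.
Require δ ≤ 1. Then |t − 2| < 1 gives |t| < 3, and by the triangle inequality |4t^2 + 7t + 21| ≤ 4·3^2 + 7·3 + 21 = 78.
Hence |(4t^3 - t^2 + 7t + 1) − 43| ≤ 78|t − 2| < ϵ provided |t − 2| < ϵ/78.
Choosing δ = min(1, ϵ/78) ensures both conditions, hence |(4t^3 - t^2 + 7t + 1) − 43| < ϵ.

δ = min(1, ϵ/78)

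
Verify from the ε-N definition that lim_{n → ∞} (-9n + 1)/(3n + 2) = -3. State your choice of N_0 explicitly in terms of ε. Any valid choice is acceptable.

Fix ε > 0. For n ≥ 1, |(-9n + 1)/(3n + 2) + 3| = |21|/(3(3n + 2)) = 21/(3(3n + 2)).
Since 3n + 2 ≥ 3n for n ≥ 1, this is ≤ 21/(3·3n) = (7/3)/n.
So |(-9n + 1)/(3n + 2) + 3| < ε whenever n > (7/3)/ε.
Take N_0 = (7/3)/ε. If n > N_0 then |(-9n + 1)/(3n + 2) + 3| ≤ (7/3)/n < ε.

N_0 = (7/3)/ε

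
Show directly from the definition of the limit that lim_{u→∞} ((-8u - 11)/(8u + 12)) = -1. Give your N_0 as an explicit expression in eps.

N_0 = (1/8)/eps

Let eps > 0. We seek N_0 > 0 such that u > N_0 implies |(-8u - 11)/(8u + 12) + 1| < eps.
(-8u - 11)/(8u + 12) + 1 = (8(-8u - 11) − (-8)(8u + 12)) / (8(8u + 12)) = 8/(8(8u + 12)).
For u > 0 we have 8u + 12 > 8u, so |(-8u - 11)/(8u + 12) + 1| = 8/(8(8u + 12)) < 8/(8·8u) = (1/8)/u.
Thus |(-8u - 11)/(8u + 12) + 1| < eps whenever u > (1/8)/eps.
Take N_0 = (1/8)/eps. If u > N_0 then |(-8u - 11)/(8u + 12) + 1| < (1/8)/u < eps.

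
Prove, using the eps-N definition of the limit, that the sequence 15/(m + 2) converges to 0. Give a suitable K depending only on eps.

Let eps > 0. For m ≥ 1, |15/(m + 2) − 0| = 15/(m + 2) ≤ 15/m.
We need 15/m < eps, i.e. m > 15/eps.
Take K = 15/eps. If m > K then |15/(m + 2)| ≤ 15/m < eps.

K = 15/eps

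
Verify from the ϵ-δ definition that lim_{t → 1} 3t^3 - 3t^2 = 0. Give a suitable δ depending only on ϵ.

δ = min(2, ϵ/27)

Suppose ϵ > 0. We want δ > 0 such that 0 < |t − 1| < δ implies |(3t^3 - 3t^2)| < ϵ.
(3t^3 - 3t^2) = 3t^3 - 3t^2 = (t − 1)(3t^2).
So |(3t^3 - 3t^2)| = |t − 1|·|3t^2|.
Require δ ≤ 2. Then |t − 1| < 2 gives |t| < 3, and by the triangle inequality |3t^2| ≤ 3·3^2 = 27.
Hence |(3t^3 - 3t^2)| ≤ 27|t − 1| < ϵ provided |t − 1| < ϵ/27.
Choosing δ = min(2, ϵ/27) ensures both conditions, hence |(3t^3 - 3t^2)| < ϵ.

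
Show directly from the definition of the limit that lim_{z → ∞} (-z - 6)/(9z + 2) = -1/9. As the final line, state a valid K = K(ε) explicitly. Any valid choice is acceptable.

Fix ε > 0. We seek K > 0 such that z > K implies |(-z - 6)/(9z + 2) + 1/9| < ε.
(-z - 6)/(9z + 2) + 1/9 = (9(-z - 6) − (-1)(9z + 2)) / (9(9z + 2)) = -52/(9(9z + 2)).
For z > 0 we have 9z + 2 > 9z, so |(-z - 6)/(9z + 2) + 1/9| = 52/(9(9z + 2)) < 52/(9·9z) = (52/81)/z.
Thus |(-z - 6)/(9z + 2) + 1/9| < ε whenever z > (52/81)/ε.
Take K = (52/81)/ε. If z > K then |(-z - 6)/(9z + 2) + 1/9| < (52/81)/z < ε.

K = (52/81)/ε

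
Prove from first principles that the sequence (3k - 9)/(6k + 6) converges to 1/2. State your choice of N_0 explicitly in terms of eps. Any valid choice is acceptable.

N_0 = 2/eps

Let eps > 0 be given. For k ≥ 1, |(3k - 9)/(6k + 6) − (1/2)| = |-72|/(6(6k + 6)) = 72/(6(6k + 6)).
Since 6k + 6 ≥ 6k for k ≥ 1, this is ≤ 72/(6·6k) = 2/k.
So |(3k - 9)/(6k + 6) − (1/2)| < eps whenever k > 2/eps.
Take N_0 = 2/eps. If k > N_0 then |(3k - 9)/(6k + 6) − (1/2)| ≤ 2/k < eps.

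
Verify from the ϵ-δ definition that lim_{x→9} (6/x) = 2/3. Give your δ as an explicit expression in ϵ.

Suppose ϵ > 0. We seek δ > 0 such that 0 < |x − 9| < δ implies |6/x − (2/3)| < ϵ.
|6/x − (2/3)| = 6·|9 − x|/(9·|x|) = 6|x − 9|/(9|x|).
Require δ ≤ 9/2 so that |x| > 9 − 9/2 = 9/2, hence 9|x| > 81/2.
Then |6/x − (2/3)| < 6|x − 9|/(81/2), which is < ϵ when |x − 9| < (27/4)ϵ.
Take δ = min(9/2, (27/4)ϵ). Then 0 < |x − 9| < δ gives both |x − 9| < 9/2 and |x − 9| < (27/4)ϵ, so |6/x − (2/3)| < ϵ.

δ = min(9/2, (27/4)ϵ)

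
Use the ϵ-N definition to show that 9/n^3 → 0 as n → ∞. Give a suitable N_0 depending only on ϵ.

N_0 = (9/ϵ)^{1/3}

Let ϵ > 0. For n ≥ 1, |9/n^3 − 0| = 9/n^3.
9/n^3 < ϵ ⇔ n^3 > 9/ϵ ⇔ n > (9/ϵ)^{1/3}.
Take N_0 = (9/ϵ)^{1/3}. Then n > N_0 implies 9/n^3 < ϵ.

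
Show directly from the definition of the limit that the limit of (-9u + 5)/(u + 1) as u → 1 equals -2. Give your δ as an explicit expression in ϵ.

δ = min(1, (1/7)ϵ)

Let ϵ > 0. We want δ > 0 with 0 < |u − 1| < δ ⇒ |(-9u + 5)/(u + 1) + 2| < ϵ.
Combining over a common denominator, (-9u + 5)/(u + 1) + 2 = [(-9u + 5)·2 − (-4)·(u + 1)] / [2·(u + 1)] = -14(u − 1) / (2(u + 1)).
So |(-9u + 5)/(u + 1) + 2| = 14|u − 1| / (2·|u + 1|).
Restrict δ ≤ 1. Then |u − 1| < 1 gives |u + 1| = |(u − 1) + 2| ≥ 2 − 1 = 1.
Hence |(-9u + 5)/(u + 1) + 2| < 14|u − 1|/(2·1) = 7|u − 1|, which is < ϵ once |u − 1| < (1/7)ϵ.
Take δ = min(1, (1/7)ϵ). Then 0 < |u − 1| < δ forces both bounds, so |(-9u + 5)/(u + 1) + 2| < ϵ.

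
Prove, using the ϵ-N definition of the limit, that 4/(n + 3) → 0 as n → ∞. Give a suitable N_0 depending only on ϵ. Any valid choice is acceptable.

Suppose ϵ > 0. For n ≥ 1, |4/(n + 3) − 0| = 4/(n + 3) ≤ 4/n.
We need 4/n < ϵ, i.e. n > 4/ϵ.
Take N_0 = 4/ϵ. If n > N_0 then |4/(n + 3)| ≤ 4/n < ϵ.

N_0 = 4/ϵ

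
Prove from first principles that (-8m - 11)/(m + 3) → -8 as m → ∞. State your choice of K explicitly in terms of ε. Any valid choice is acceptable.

K = 13/ε

Suppose ε > 0. For m ≥ 1, |(-8m - 11)/(m + 3) + 8| = |13|/((m + 3)) = 13/((m + 3)).
Since m + 3 ≥ m for m ≥ 1, this is ≤ 13/(m) = 13/m.
So |(-8m - 11)/(m + 3) + 8| < ε whenever m > 13/ε.
Take K = 13/ε. If m > K then |(-8m - 11)/(m + 3) + 8| ≤ 13/m < ε.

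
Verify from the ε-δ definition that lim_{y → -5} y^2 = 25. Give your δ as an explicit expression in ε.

δ = min(1, ε/11)

Let ε > 0. We seek δ > 0 with 0 < |y + 5| < δ ⇒ |y^2 − 25| < ε.
Factor: y^2 − 25 = (y + 5)(y - 5), so |y^2 − 25| = |y + 5|·|y - 5|.
Restrict δ ≤ 1. Then |y + 5| < 1 gives |y| < 6, so by the triangle inequality |y - 5| ≤ 6 + 5 = 11.
Hence |y^2 − 25| ≤ 11|y + 5|, which is < ε once |y + 5| < ε/11.
Take δ = min(1, ε/11). If 0 < |y + 5| < δ then both bounds hold and |y^2 − 25| ≤ 11|y + 5| < 11·(ε/11) = ε.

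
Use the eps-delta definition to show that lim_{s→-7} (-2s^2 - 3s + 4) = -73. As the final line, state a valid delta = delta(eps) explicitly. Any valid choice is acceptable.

Let eps > 0. We want delta > 0 such that 0 < |s + 7| < delta implies |(-2s^2 - 3s + 4) + 73| < eps.
(-2s^2 - 3s + 4) + 73 = -2s^2 - 3s + 77 = (s + 7)(-2s + 11).
So |(-2s^2 - 3s + 4) + 73| = |s + 7|·|-2s + 11|.
Assume first that |s + 7| < 1, so |s| < 8. Then |-2s + 11| ≤ 2·8 + 11 = 27.
Hence |(-2s^2 - 3s + 4) + 73| ≤ 27|s + 7| < eps provided |s + 7| < eps/27.
Choosing delta = min(1, eps/27) ensures both conditions, hence |(-2s^2 - 3s + 4) + 73| < eps.

delta = min(1, eps/27)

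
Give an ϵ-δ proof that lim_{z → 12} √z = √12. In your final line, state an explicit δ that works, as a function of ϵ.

δ = min(12, √12·ϵ)

Let ϵ > 0 be given. We want δ > 0 such that 0 < |z − 12| < δ implies |√z − √12| < ϵ.
Multiplying by the conjugate, |√z − √12| = |z − 12|/(√z + √12).
Restrict δ ≤ 12 so that |z − 12| < 12 forces z > 0, and then √z + √12 > √12.
Hence |√z − √12| < |z − 12|/√12, which is < ϵ once |z − 12| < √12·ϵ.
Take δ = min(12, √12·ϵ). If 0 < |z − 12| < δ then z > 0 and |√z − √12| < |z − 12|/√12 < ϵ.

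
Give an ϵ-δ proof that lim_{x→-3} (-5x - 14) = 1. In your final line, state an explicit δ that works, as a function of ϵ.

Suppose ϵ > 0. We need δ > 0 so that 0 < |x + 3| < δ implies |(-5x - 14) − 1| < ϵ.
Since (-5x - 14) − 1 = -5(x + 3), we have |(-5x - 14) − 1| = 5|x + 3|.
Thus it suffices that |x + 3| < ϵ/5.
Take δ = ϵ/5. If 0 < |x + 3| < δ then |(-5x - 14) − 1| = 5|x + 3| < 5·(ϵ/5) = ϵ.

δ = ϵ/5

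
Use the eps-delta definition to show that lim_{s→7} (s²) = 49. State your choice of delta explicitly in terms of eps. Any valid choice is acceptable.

Let eps > 0 be given. We seek delta > 0 with 0 < |s − 7| < delta ⇒ |s² − 49| < eps.
Factor: s² − 49 = (s − 7)(s + 7), so |s² − 49| = |s − 7|·|s + 7|.
Impose delta ≤ 1 so that |s| < 8; then |s + 7| ≤ 15.
Hence |s² − 49| ≤ 15|s − 7|, which is < eps once |s − 7| < eps/15.
Take delta = min(1, eps/15). If 0 < |s − 7| < delta then both bounds hold and |s² − 49| ≤ 15|s − 7| < 15·(eps/15) = eps.

delta = min(1, eps/15)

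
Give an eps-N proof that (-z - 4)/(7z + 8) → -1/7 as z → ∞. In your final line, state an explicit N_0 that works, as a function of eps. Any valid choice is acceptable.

Suppose eps > 0. We seek N_0 > 0 such that z > N_0 implies |(-z - 4)/(7z + 8) + 1/7| < eps.
(-z - 4)/(7z + 8) + 1/7 = (7(-z - 4) − (-1)(7z + 8)) / (7(7z + 8)) = -20/(7(7z + 8)).
For z > 0 we have 7z + 8 > 7z, so |(-z - 4)/(7z + 8) + 1/7| = 20/(7(7z + 8)) < 20/(7·7z) = (20/49)/z.
Thus |(-z - 4)/(7z + 8) + 1/7| < eps whenever z > (20/49)/eps.
Take N_0 = (20/49)/eps. If z > N_0 then |(-z - 4)/(7z + 8) + 1/7| < (20/49)/z < eps.

N_0 = (20/49)/eps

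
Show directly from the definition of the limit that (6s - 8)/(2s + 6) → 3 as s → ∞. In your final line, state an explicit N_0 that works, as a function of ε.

Let ε > 0. We seek N_0 > 0 such that s > N_0 implies |(6s - 8)/(2s + 6) − 3| < ε.
(6s - 8)/(2s + 6) − 3 = (2(6s - 8) − 6(2s + 6)) / (2(2s + 6)) = -52/(2(2s + 6)).
For s > 0 we have 2s + 6 > 2s, so |(6s - 8)/(2s + 6) − 3| = 52/(2(2s + 6)) < 52/(2·2s) = 13/s.
Thus |(6s - 8)/(2s + 6) − 3| < ε whenever s > 13/ε.
Take N_0 = 13/ε. If s > N_0 then |(6s - 8)/(2s + 6) − 3| < 13/s < ε.

N_0 = 13/ε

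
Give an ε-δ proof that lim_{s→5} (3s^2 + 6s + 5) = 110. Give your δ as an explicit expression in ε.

δ = min(1, ε/39)

Fix ε > 0. We want δ > 0 such that 0 < |s − 5| < δ implies |(3s^2 + 6s + 5) − 110| < ε.
(3s^2 + 6s + 5) − 110 = 3s^2 + 6s - 105 = (s − 5)(3s + 21).
So |(3s^2 + 6s + 5) − 110| = |s − 5|·|3s + 21|.
Assume first that |s − 5| < 1, so |s| < 6. Then |3s + 21| ≤ 3·6 + 21 = 39.
Hence |(3s^2 + 6s + 5) − 110| ≤ 39|s − 5| < ε provided |s − 5| < ε/39.
Choosing δ = min(1, ε/39) ensures both conditions, hence |(3s^2 + 6s + 5) − 110| < ε.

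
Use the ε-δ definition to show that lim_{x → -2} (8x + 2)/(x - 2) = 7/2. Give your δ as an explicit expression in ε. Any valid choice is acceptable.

Fix ε > 0. We want δ > 0 with 0 < |x + 2| < δ ⇒ |(8x + 2)/(x - 2) − (7/2)| < ε.
Combining over a common denominator, (8x + 2)/(x - 2) − (7/2) = [(8x + 2)·(-4) − (-14)·(x - 2)] / [(-4)·(x - 2)] = -18(x + 2) / ((-4)(x - 2)).
So |(8x + 2)/(x - 2) − (7/2)| = 18|x + 2| / (4·|x − 2|).
Require δ ≤ 2, so |x − 2| ≥ |-4| − |x + 2| > 4 − 2 = 2.
Hence |(8x + 2)/(x - 2) − (7/2)| < 18|x + 2|/(4·2) = (9/4)|x + 2|, which is < ε once |x + 2| < (4/9)ε.
Take δ = min(2, (4/9)ε). Then 0 < |x + 2| < δ forces both bounds, so |(8x + 2)/(x - 2) − (7/2)| < ε.

δ = min(2, (4/9)ε)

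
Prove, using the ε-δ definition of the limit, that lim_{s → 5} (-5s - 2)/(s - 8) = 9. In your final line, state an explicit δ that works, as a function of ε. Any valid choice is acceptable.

δ = min(3/2, (3/28)ε)

Let ε > 0 be given. We want δ > 0 with 0 < |s − 5| < δ ⇒ |(-5s - 2)/(s - 8) − 9| < ε.
Combining over a common denominator, (-5s - 2)/(s - 8) − 9 = [(-5s - 2)·(-3) − (-27)·(s - 8)] / [(-3)·(s - 8)] = 42(s − 5) / ((-3)(s - 8)).
So |(-5s - 2)/(s - 8) − 9| = 42|s − 5| / (3·|s − 8|).
Require δ ≤ 3/2, so |s − 8| ≥ |-3| − |s − 5| > 3 − 3/2 = 3/2.
Hence |(-5s - 2)/(s - 8) − 9| < 42|s − 5|/(3·(3/2)) = (28/3)|s − 5|, which is < ε once |s − 5| < (3/28)ε.
Take δ = min(3/2, (3/28)ε). Then 0 < |s − 5| < δ forces both bounds, so |(-5s - 2)/(s - 8) − 9| < ε.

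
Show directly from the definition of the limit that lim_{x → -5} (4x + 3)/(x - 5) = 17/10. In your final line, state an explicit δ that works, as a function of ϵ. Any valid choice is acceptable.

Let ϵ > 0 be given. We want δ > 0 with 0 < |x + 5| < δ ⇒ |(4x + 3)/(x - 5) − (17/10)| < ϵ.
Combining over a common denominator, (4x + 3)/(x - 5) − (17/10) = [(4x + 3)·(-10) − (-17)·(x - 5)] / [(-10)·(x - 5)] = -23(x + 5) / ((-10)(x - 5)).
So |(4x + 3)/(x - 5) − (17/10)| = 23|x + 5| / (10·|x − 5|).
Require δ ≤ 5, so |x − 5| ≥ |-10| − |x + 5| > 10 − 5 = 5.
Hence |(4x + 3)/(x - 5) − (17/10)| < 23|x + 5|/(10·5) = (23/50)|x + 5|, which is < ϵ once |x + 5| < (50/23)ϵ.
Take δ = min(5, (50/23)ϵ). Then 0 < |x + 5| < δ forces both bounds, so |(4x + 3)/(x - 5) − (17/10)| < ϵ.

δ = min(5, (50/23)ϵ)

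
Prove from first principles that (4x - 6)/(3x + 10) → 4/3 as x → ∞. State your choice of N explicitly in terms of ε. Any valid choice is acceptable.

Let ε > 0 be given. We seek N > 0 such that x > N implies |(4x - 6)/(3x + 10) − (4/3)| < ε.
(4x - 6)/(3x + 10) − (4/3) = (3(4x - 6) − 4(3x + 10)) / (3(3x + 10)) = -58/(3(3x + 10)).
For x > 0 we have 3x + 10 > 3x, so |(4x - 6)/(3x + 10) − (4/3)| = 58/(3(3x + 10)) < 58/(3·3x) = (58/9)/x.
Thus |(4x - 6)/(3x + 10) − (4/3)| < ε whenever x > (58/9)/ε.
Take N = (58/9)/ε. If x > N then |(4x - 6)/(3x + 10) − (4/3)| < (58/9)/x < ε.

N = (58/9)/ε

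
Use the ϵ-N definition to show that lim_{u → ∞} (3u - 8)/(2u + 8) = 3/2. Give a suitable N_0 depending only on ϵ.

Fix ϵ > 0. We seek N_0 > 0 such that u > N_0 implies |(3u - 8)/(2u + 8) − (3/2)| < ϵ.
(3u - 8)/(2u + 8) − (3/2) = (2(3u - 8) − 3(2u + 8)) / (2(2u + 8)) = -40/(2(2u + 8)).
For u > 0 we have 2u + 8 > 2u, so |(3u - 8)/(2u + 8) − (3/2)| = 40/(2(2u + 8)) < 40/(2·2u) = 10/u.
Thus |(3u - 8)/(2u + 8) − (3/2)| < ϵ whenever u > 10/ϵ.
Take N_0 = 10/ϵ. If u > N_0 then |(3u - 8)/(2u + 8) − (3/2)| < 10/u < ϵ.

N_0 = 10/ϵ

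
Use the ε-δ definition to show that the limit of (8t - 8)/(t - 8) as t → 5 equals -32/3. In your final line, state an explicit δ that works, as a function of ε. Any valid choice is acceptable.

δ = min(3/2, (9/112)ε)

Fix ε > 0. We want δ > 0 with 0 < |t − 5| < δ ⇒ |(8t - 8)/(t - 8) + 32/3| < ε.
Combining over a common denominator, (8t - 8)/(t - 8) + 32/3 = [(8t - 8)·(-3) − 32·(t - 8)] / [(-3)·(t - 8)] = -56(t − 5) / ((-3)(t - 8)).
So |(8t - 8)/(t - 8) + 32/3| = 56|t − 5| / (3·|t − 8|).
Restrict δ ≤ 3/2. Then |t − 5| < 3/2 gives |t − 8| = |(t − 5) + (-3)| ≥ 3 − 3/2 = 3/2.
Hence |(8t - 8)/(t - 8) + 32/3| < 56|t − 5|/(3·(3/2)) = (112/9)|t − 5|, which is < ε once |t − 5| < (9/112)ε.
Take δ = min(3/2, (9/112)ε). Then 0 < |t − 5| < δ forces both bounds, so |(8t - 8)/(t - 8) + 32/3| < ε.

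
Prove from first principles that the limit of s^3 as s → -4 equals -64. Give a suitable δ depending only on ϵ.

δ = min(1, ϵ/61)

Let ϵ > 0 be given. We seek δ > 0 with 0 < |s + 4| < δ ⇒ |s^3 + 64| < ϵ.
Factor: s^3 + 64 = (s + 4)(s^2 - 4s + 16), so |s^3 + 64| = |s + 4|·|s^2 - 4s + 16|.
Impose δ ≤ 1 so that |s| < 5; then |s^2 - 4s + 16| ≤ 61.
Hence |s^3 + 64| ≤ 61|s + 4|, which is < ϵ once |s + 4| < ϵ/61.
Take δ = min(1, ϵ/61). If 0 < |s + 4| < δ then both bounds hold and |s^3 + 64| ≤ 61|s + 4| < 61·(ϵ/61) = ϵ.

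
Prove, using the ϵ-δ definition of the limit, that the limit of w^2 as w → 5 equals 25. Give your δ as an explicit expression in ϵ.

Suppose ϵ > 0. We seek δ > 0 with 0 < |w − 5| < δ ⇒ |w^2 − 25| < ϵ.
Factor: w^2 − 25 = (w − 5)(w + 5), so |w^2 − 25| = |w − 5|·|w + 5|.
Restrict δ ≤ 2. Then |w − 5| < 2 gives |w| < 7, so by the triangle inequality |w + 5| ≤ 7 + 5 = 12.
Hence |w^2 − 25| ≤ 12|w − 5|, which is < ϵ once |w − 5| < ϵ/12.
Take δ = min(2, ϵ/12). If 0 < |w − 5| < δ then both bounds hold and |w^2 − 25| ≤ 12|w − 5| < 12·(ϵ/12) = ϵ.

δ = min(2, ϵ/12)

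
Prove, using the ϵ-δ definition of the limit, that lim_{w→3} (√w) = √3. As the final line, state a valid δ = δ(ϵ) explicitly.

Let ϵ > 0. We want δ > 0 such that 0 < |w − 3| < δ implies |√w − √3| < ϵ.
Multiplying by the conjugate, |√w − √3| = |w − 3|/(√w + √3).
Restrict δ ≤ 3 so that |w − 3| < 3 forces w > 0, and then √w + √3 > √3.
Hence |√w − √3| < |w − 3|/√3, which is < ϵ once |w − 3| < √3·ϵ.
Take δ = min(3, √3·ϵ). If 0 < |w − 3| < δ then w > 0 and |√w − √3| < |w − 3|/√3 < ϵ.

δ = min(3, √3·ϵ)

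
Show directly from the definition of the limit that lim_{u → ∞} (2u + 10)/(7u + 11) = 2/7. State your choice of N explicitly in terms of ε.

N = (48/49)/ε

Suppose ε > 0. We seek N > 0 such that u > N implies |(2u + 10)/(7u + 11) − (2/7)| < ε.
(2u + 10)/(7u + 11) − (2/7) = (7(2u + 10) − 2(7u + 11)) / (7(7u + 11)) = 48/(7(7u + 11)).
For u > 0 we have 7u + 11 > 7u, so |(2u + 10)/(7u + 11) − (2/7)| = 48/(7(7u + 11)) < 48/(7·7u) = (48/49)/u.
Thus |(2u + 10)/(7u + 11) − (2/7)| < ε whenever u > (48/49)/ε.
Take N = (48/49)/ε. If u > N then |(2u + 10)/(7u + 11) − (2/7)| < (48/49)/u < ε.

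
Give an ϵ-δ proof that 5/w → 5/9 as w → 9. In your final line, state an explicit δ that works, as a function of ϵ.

δ = min(9/2, (81/10)ϵ)

Let ϵ > 0. We seek δ > 0 such that 0 < |w − 9| < δ implies |5/w − (5/9)| < ϵ.
|5/w − (5/9)| = 5·|9 − w|/(9·|w|) = 5|w − 9|/(9|w|).
Restrict δ ≤ 9/2. Then |w − 9| < 9/2 gives |w| > 9/2, so 9|w| > 81/2.
Then |5/w − (5/9)| < 5|w − 9|/(81/2), which is < ϵ when |w − 9| < (81/10)ϵ.
Take δ = min(9/2, (81/10)ϵ). Then 0 < |w − 9| < δ gives both |w − 9| < 9/2 and |w − 9| < (81/10)ϵ, so |5/w − (5/9)| < ϵ.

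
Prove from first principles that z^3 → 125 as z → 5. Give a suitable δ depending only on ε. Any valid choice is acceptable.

δ = min(1, ε/91)

Fix ε > 0. We seek δ > 0 with 0 < |z − 5| < δ ⇒ |z^3 − 125| < ε.
Factor: z^3 − 125 = (z − 5)(z^2 + 5z + 25), so |z^3 − 125| = |z − 5|·|z^2 + 5z + 25|.
Restrict δ ≤ 1. Then |z − 5| < 1 gives |z| < 6, so by the triangle inequality |z^2 + 5z + 25| ≤ 6^2 + 5·6 + 25 = 91.
Hence |z^3 − 125| ≤ 91|z − 5|, which is < ε once |z − 5| < ε/91.
Take δ = min(1, ε/91). If 0 < |z − 5| < δ then both bounds hold and |z^3 − 125| ≤ 91|z − 5| < 91·(ε/91) = ε.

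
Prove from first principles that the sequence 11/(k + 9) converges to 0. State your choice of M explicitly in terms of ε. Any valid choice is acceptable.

Let ε > 0 be given. For k ≥ 1, |11/(k + 9) − 0| = 11/(k + 9) ≤ 11/k.
We need 11/k < ε, i.e. k > 11/ε.
Take M = 11/ε. If k > M then |11/(k + 9)| ≤ 11/k < ε.

M = 11/ε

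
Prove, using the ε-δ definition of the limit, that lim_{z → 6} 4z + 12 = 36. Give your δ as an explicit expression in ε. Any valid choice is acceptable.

Let ε > 0 be given. We need δ > 0 so that 0 < |z − 6| < δ implies |(4z + 12) − 36| < ε.
Since (4z + 12) − 36 = 4(z − 6), we have |(4z + 12) − 36| = 4|z − 6|.
Thus it suffices that |z − 6| < ε/4.
Take δ = ε/4. If 0 < |z − 6| < δ then |(4z + 12) − 36| = 4|z − 6| < 4·(ε/4) = ε.

δ = ε/4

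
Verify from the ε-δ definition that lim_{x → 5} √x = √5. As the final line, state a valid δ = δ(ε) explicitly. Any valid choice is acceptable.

δ = min(5, √5·ε)

Fix ε > 0. We want δ > 0 such that 0 < |x − 5| < δ implies |√x − √5| < ε.
Multiplying by the conjugate, |√x − √5| = |x − 5|/(√x + √5).
Restrict δ ≤ 5 so that |x − 5| < 5 forces x > 0, and then √x + √5 > √5.
Hence |√x − √5| < |x − 5|/√5, which is < ε once |x − 5| < √5·ε.
Take δ = min(5, √5·ε). If 0 < |x − 5| < δ then x > 0 and |√x − √5| < |x − 5|/√5 < ε.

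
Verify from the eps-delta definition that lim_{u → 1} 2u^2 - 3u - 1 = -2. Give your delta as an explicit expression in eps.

delta = min(1, eps/5)

Fix eps > 0. We want delta > 0 such that 0 < |u − 1| < delta implies |(2u^2 - 3u - 1) + 2| < eps.
(2u^2 - 3u - 1) + 2 = 2u^2 - 3u + 1 = (u − 1)(2u - 1).
So |(2u^2 - 3u - 1) + 2| = |u − 1|·|2u - 1|.
Require delta ≤ 1. Then |u − 1| < 1 gives |u| < 2, and by the triangle inequality |2u - 1| ≤ 2·2 + 1 = 5.
Hence |(2u^2 - 3u - 1) + 2| ≤ 5|u − 1| < eps provided |u − 1| < eps/5.
Choosing delta = min(1, eps/5) ensures both conditions, hence |(2u^2 - 3u - 1) + 2| < eps.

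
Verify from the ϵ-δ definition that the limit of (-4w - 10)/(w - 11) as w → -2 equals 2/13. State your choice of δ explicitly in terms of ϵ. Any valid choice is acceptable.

Let ϵ > 0 be given. We want δ > 0 with 0 < |w + 2| < δ ⇒ |(-4w - 10)/(w - 11) − (2/13)| < ϵ.
Combining over a common denominator, (-4w - 10)/(w - 11) − (2/13) = [(-4w - 10)·(-13) − (-2)·(w - 11)] / [(-13)·(w - 11)] = 54(w + 2) / ((-13)(w - 11)).
So |(-4w - 10)/(w - 11) − (2/13)| = 54|w + 2| / (13·|w − 11|).
Restrict δ ≤ 13/2. Then |w + 2| < 13/2 gives |w − 11| = |(w + 2) + (-13)| ≥ 13 − 13/2 = 13/2.
Hence |(-4w - 10)/(w - 11) − (2/13)| < 54|w + 2|/(13·(13/2)) = (108/169)|w + 2|, which is < ϵ once |w + 2| < (169/108)ϵ.
Take δ = min(13/2, (169/108)ϵ). Then 0 < |w + 2| < δ forces both bounds, so |(-4w - 10)/(w - 11) − (2/13)| < ϵ.

δ = min(13/2, (169/108)ϵ)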